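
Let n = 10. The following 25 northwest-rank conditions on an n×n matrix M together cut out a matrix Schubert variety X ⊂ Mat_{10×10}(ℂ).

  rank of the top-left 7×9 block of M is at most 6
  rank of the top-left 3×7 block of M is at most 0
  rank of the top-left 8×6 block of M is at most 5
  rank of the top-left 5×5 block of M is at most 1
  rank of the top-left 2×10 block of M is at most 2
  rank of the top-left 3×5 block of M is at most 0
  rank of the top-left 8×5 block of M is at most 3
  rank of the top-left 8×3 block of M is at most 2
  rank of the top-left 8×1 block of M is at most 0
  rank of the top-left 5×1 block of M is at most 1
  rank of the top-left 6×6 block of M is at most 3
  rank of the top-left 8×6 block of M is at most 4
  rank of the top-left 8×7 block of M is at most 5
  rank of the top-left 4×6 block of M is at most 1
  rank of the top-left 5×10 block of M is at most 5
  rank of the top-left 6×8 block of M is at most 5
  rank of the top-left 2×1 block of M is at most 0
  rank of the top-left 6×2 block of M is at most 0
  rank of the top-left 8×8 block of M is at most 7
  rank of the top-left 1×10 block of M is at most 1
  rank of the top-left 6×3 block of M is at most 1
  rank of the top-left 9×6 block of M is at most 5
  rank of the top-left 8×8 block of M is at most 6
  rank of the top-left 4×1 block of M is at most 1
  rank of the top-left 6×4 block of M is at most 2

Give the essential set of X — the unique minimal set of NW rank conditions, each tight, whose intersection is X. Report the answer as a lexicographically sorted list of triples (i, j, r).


Computing R[i][j] = min implied NW-rank bound (n=10, 25 conditions):

  R[1]: 0  0  0  0  0  0  0  1  1  1
  R[2]: 0  0  0  0  0  0  0  1  2  2
  R[3]: 0  0  0  0  0  0  0  1  2  3
  R[4]: 0  0  1  1  1  1  1  2  3  4
  R[5]: 0  0  1  1  1  2  2  3  4  5
  R[6]: 0  0  1  2  2  3  3  4  5  6
  R[7]: 0  1  2  3  3  4  4  5  6  7
  R[8]: 0  1  2  3  3  4  5  6  7  8
  R[9]: 1  2  3  4  4  5  6  7  8  9
  R[10]: 1  2  3  4  5  6  7  8  9  10

reading off 1-entries of Δ²R: w = (8, 9, 10, 3, 6, 4, 2, 7, 1, 5).

|D(w)|=32, |Ess(w)|=5:

[(3, 7, 0), (5, 5, 1), (6, 2, 0), (8, 1, 0), (8, 5, 3)]


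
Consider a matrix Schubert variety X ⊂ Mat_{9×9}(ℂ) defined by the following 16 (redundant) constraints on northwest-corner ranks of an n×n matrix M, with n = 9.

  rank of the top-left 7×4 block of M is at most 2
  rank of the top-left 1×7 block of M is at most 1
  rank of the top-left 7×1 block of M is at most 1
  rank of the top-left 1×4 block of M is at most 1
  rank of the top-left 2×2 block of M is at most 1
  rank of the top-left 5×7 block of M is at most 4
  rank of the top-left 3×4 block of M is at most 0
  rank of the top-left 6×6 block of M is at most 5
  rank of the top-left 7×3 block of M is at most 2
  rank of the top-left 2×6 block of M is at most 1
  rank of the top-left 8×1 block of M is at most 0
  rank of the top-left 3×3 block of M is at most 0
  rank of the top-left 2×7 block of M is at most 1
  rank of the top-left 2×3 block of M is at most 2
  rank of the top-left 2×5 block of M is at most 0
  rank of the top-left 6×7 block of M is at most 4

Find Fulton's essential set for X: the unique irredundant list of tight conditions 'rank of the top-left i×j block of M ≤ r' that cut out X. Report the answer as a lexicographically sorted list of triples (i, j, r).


Reconstructing r_w from the 16 given conditions:

  R[1]: 0, 0, 0, 0, 0, 1, 1, 1, 1
  R[2]: 0, 0, 0, 0, 0, 1, 1, 2, 2
  R[3]: 0, 0, 0, 0, 1, 2, 2, 3, 3
  R[4]: 0, 1, 1, 1, 2, 3, 3, 4, 4
  R[5]: 0, 1, 2, 2, 3, 4, 4, 5, 5
  R[6]: 0, 1, 2, 2, 3, 4, 4, 5, 6
  R[7]: 0, 1, 2, 2, 3, 4, 5, 6, 7
  R[8]: 0, 1, 2, 3, 4, 5, 6, 7, 8
  R[9]: 1, 2, 3, 4, 5, 6, 7, 8, 9

giving w = (6, 8, 5, 2, 3, 9, 7, 4, 1) via Δ²R.

D(w) has 23 cells with 6 SE-corners; essential set:

[(2, 5, 0), (2, 7, 1), (3, 4, 0), (6, 7, 4), (7, 4, 2), (8, 1, 0)]


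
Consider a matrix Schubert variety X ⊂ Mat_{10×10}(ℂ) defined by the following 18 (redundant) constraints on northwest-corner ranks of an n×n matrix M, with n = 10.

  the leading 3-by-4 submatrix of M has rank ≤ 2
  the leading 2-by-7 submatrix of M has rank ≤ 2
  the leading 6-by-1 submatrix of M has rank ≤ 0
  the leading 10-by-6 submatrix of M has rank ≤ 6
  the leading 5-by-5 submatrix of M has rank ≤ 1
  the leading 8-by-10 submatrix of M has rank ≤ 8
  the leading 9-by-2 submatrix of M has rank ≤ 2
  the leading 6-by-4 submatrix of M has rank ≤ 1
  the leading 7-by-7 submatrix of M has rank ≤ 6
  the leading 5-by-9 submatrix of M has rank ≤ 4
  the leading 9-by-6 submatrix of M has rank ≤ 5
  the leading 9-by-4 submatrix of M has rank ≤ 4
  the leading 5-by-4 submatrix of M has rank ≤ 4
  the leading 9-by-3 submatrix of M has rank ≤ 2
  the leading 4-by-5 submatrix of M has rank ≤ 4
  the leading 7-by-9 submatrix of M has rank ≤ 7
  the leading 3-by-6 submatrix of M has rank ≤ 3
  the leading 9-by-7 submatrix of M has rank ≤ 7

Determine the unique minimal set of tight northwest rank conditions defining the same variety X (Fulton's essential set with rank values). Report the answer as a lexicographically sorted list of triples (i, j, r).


Computing R[i][j] = min implied NW-rank bound (n=10, 18 conditions):

  0  1  1  1  1  1  1  1  1  1
  0  1  1  1  1  2  2  2  2  2
  0  1  1  1  1  2  3  3  3  3
  0  1  1  1  1  2  3  4  4  4
  0  1  1  1  1  2  3  4  4  5
  0  1  1  1  2  3  4  5  5  6
  1  2  2  2  3  4  5  6  6  7
  1  2  2  3  4  5  6  7  7  8
  1  2  2  3  4  5  6  7  8  9
  1  2  3  4  5  6  7  8  9  10

giving w = (2, 6, 7, 8, 10, 5, 1, 4, 9, 3) via Δ²R.

Rothe diagram D(w) (23 cells), 5 SE-corners (essential conditions):

[(5, 5, 1), (5, 9, 4), (6, 1, 0), (6, 4, 1), (9, 3, 2)]


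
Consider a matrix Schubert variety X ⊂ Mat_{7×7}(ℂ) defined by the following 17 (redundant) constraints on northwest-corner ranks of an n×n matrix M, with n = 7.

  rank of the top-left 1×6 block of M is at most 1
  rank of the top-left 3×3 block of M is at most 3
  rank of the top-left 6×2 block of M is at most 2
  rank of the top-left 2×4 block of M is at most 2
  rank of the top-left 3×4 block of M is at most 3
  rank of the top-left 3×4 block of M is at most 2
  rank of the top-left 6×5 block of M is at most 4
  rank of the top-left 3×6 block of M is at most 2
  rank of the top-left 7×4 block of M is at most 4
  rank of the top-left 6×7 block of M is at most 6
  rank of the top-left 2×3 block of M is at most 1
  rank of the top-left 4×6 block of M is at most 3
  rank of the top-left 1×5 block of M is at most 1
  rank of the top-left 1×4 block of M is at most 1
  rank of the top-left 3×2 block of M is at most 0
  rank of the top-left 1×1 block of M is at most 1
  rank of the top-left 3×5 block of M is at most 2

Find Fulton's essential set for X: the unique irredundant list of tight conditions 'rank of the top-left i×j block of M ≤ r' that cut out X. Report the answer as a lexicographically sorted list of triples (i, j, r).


Recovering R(i,j) via the rank-extension bound from the 17 conditions:

  row 1: 0 0 1 1 1 1 1
  row 2: 0 0 1 2 2 2 2
  row 3: 0 0 1 2 2 2 3
  row 4: 1 1 2 3 3 3 4
  row 5: 1 2 3 4 4 4 5
  row 6: 1 2 3 4 4 5 6
  row 7: 1 2 3 4 5 6 7

so w = (3, 4, 7, 1, 2, 6, 5).

ℓ(w)=9; the 3 essential cells (i,j,r):

[(3, 2, 0), (3, 6, 2), (6, 5, 4)]


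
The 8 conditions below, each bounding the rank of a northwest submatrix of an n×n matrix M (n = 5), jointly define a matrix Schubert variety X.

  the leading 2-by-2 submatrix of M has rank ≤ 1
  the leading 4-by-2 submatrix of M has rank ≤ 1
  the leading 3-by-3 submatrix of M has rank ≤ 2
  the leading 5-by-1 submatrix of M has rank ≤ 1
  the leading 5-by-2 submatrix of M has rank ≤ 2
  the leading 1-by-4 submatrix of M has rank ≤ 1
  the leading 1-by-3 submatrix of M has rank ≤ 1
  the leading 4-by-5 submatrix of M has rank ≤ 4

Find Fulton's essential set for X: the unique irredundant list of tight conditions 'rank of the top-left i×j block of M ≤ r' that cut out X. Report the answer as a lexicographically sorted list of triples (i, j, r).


Recovering R(i,j) via the rank-extension bound from the 8 conditions:

  R[1]: 1  1  1  1  1
  R[2]: 1  1  2  2  2
  R[3]: 1  1  2  3  3
  R[4]: 1  1  2  3  4
  R[5]: 1  2  3  4  5

so w = (1, 3, 4, 5, 2).

|D(w)|=3, |Ess(w)|=1:

[(4, 2, 1)]


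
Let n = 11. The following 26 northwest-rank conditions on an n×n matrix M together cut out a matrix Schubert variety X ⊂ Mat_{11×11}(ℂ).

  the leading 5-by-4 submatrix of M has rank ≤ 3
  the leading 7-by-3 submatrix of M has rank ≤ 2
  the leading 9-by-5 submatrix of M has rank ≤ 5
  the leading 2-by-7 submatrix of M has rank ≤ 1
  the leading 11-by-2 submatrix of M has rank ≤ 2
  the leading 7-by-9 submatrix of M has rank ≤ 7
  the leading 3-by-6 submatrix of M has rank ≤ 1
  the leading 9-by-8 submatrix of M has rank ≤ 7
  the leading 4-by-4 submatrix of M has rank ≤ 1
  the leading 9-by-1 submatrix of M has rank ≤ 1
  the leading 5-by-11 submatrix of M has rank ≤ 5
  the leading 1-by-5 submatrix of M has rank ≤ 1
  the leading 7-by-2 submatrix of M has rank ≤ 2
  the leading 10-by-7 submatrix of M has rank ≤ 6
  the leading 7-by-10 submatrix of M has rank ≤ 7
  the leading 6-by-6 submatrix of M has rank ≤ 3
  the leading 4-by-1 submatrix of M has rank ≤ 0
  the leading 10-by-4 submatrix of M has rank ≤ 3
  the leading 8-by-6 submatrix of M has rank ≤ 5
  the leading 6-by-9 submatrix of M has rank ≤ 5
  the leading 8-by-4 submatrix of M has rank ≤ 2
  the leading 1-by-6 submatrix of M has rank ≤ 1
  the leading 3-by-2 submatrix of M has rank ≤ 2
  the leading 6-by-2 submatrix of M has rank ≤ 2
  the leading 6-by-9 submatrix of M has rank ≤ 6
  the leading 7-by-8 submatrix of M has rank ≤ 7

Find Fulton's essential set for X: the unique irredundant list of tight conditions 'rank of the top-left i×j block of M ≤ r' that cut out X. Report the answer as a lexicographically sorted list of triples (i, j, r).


Propagating the 26 rank bounds to every northwest block:

  i=1: 0 1 1 1 1 1 1 1 1 1 1
  i=2: 0 1 1 1 1 1 1 2 2 2 2
  i=3: 0 1 1 1 1 1 2 3 3 3 3
  i=4: 0 1 1 1 2 2 3 4 4 4 4
  i=5: 1 2 2 2 3 3 4 5 5 5 5
  i=6: 1 2 2 2 3 3 4 5 5 6 6
  i=7: 1 2 2 2 3 4 5 6 6 7 7
  i=8: 1 2 2 2 3 4 5 6 7 8 8
  i=9: 1 2 3 3 4 5 6 7 8 9 9
  i=10: 1 2 3 3 4 5 6 7 8 9 10
  i=11: 1 2 3 4 5 6 7 8 9 10 11

reading off 1-entries of Δ²R: w = (2, 8, 7, 5, 1, 10, 6, 9, 3, 11, 4).

8 SE-corners of the 24-cell Rothe diagram give Ess(w):

[(2, 7, 1), (3, 6, 1), (4, 1, 0), (4, 4, 1), (6, 6, 3), (6, 9, 5), (8, 4, 2), (10, 4, 3)]


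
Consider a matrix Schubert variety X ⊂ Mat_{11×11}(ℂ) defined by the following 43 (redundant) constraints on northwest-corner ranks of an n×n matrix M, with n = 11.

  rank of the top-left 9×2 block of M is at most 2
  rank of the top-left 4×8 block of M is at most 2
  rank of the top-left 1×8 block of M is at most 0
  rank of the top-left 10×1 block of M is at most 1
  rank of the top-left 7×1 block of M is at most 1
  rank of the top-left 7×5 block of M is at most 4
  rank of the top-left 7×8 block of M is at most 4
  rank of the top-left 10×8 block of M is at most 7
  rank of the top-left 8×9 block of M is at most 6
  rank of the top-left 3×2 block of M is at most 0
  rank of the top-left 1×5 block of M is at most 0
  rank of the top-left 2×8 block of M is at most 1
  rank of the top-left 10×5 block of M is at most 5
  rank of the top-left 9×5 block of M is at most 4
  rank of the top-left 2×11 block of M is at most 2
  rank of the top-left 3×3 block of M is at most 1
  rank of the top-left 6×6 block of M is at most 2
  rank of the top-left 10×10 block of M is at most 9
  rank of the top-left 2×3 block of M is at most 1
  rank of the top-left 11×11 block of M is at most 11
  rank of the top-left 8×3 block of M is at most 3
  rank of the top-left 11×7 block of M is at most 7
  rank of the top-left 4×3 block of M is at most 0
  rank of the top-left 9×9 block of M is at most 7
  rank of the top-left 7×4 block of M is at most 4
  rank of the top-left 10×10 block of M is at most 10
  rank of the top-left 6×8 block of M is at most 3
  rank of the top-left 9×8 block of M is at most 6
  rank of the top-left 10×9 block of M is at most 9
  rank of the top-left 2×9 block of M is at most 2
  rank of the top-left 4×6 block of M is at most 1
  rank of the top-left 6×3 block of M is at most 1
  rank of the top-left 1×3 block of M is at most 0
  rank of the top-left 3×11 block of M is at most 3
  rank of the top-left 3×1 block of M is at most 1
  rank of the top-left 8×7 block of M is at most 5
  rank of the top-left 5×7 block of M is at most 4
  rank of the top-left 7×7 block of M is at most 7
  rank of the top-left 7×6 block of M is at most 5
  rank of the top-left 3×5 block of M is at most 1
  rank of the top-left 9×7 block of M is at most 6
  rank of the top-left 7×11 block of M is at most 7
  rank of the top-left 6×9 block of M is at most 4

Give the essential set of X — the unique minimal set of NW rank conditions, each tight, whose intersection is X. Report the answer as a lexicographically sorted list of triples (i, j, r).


Propagating the 43 rank bounds to every northwest block:

  i=1: 0  0  0  0  0  0  0  0  1  1  1
  i=2: 0  0  0  1  1  1  1  1  2  2  2
  i=3: 0  0  0  1  1  1  2  2  3  3  3
  i=4: 0  0  0  1  1  1  2  2  3  4  4
  i=5: 1  1  1  2  2  2  3  3  4  5  5
  i=6: 1  1  1  2  2  2  3  3  4  5  6
  i=7: 1  2  2  3  3  3  4  4  5  6  7
  i=8: 1  2  3  4  4  4  5  5  6  7  8
  i=9: 1  2  3  4  4  5  6  6  7  8  9
  i=10: 1  2  3  4  5  6  7  7  8  9  10
  i=11: 1  2  3  4  5  6  7  8  9  10  11

reading off 1-entries of Δ²R: w = (9, 4, 7, 10, 1, 11, 2, 3, 6, 5, 8).

Rothe diagram D(w) (28 cells), 8 SE-corners (essential conditions):

[(1, 8, 0), (4, 3, 0), (4, 6, 1), (4, 8, 2), (6, 3, 1), (6, 6, 2), (6, 8, 3), (9, 5, 4)]


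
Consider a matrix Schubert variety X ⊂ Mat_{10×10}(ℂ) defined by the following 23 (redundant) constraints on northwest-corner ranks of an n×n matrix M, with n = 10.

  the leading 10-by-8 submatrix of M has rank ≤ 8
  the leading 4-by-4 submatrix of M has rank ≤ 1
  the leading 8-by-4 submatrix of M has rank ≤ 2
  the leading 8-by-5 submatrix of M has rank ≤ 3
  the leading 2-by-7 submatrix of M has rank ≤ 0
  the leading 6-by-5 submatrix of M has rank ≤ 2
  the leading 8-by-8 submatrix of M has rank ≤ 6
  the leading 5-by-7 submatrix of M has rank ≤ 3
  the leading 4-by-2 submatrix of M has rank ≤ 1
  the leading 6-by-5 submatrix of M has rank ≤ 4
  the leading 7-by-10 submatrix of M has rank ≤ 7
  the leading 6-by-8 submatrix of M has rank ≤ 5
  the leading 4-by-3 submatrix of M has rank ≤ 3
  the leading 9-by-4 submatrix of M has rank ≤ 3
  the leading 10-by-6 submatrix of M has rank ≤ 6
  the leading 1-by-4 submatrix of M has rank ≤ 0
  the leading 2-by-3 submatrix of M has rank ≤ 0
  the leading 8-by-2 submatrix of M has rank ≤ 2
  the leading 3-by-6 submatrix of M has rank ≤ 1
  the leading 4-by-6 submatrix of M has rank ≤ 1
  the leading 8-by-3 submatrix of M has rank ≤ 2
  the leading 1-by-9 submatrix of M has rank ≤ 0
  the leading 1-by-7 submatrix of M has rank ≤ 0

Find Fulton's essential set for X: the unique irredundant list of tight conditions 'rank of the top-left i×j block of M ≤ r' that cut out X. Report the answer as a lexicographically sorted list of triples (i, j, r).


The tightest implied rank at each (i,j), from the 23 conditions:

  R[1]: 0 0 0 0 0 0 0 0 0 1
  R[2]: 0 0 0 0 0 0 0 1 1 2
  R[3]: 1 1 1 1 1 1 1 2 2 3
  R[4]: 1 1 1 1 1 1 2 3 3 4
  R[5]: 1 2 2 2 2 2 3 4 4 5
  R[6]: 1 2 2 2 2 3 4 5 5 6
  R[7]: 1 2 2 2 3 4 5 6 6 7
  R[8]: 1 2 2 2 3 4 5 6 7 8
  R[9]: 1 2 3 3 4 5 6 7 8 9
  R[10]: 1 2 3 4 5 6 7 8 9 10

reading off 1-entries of Δ²R: w = (10, 8, 1, 7, 2, 6, 5, 9, 3, 4).

D(w) has 28 cells with 5 SE-corners; essential set:

[(1, 9, 0), (2, 7, 0), (4, 6, 1), (6, 5, 2), (8, 4, 2)]


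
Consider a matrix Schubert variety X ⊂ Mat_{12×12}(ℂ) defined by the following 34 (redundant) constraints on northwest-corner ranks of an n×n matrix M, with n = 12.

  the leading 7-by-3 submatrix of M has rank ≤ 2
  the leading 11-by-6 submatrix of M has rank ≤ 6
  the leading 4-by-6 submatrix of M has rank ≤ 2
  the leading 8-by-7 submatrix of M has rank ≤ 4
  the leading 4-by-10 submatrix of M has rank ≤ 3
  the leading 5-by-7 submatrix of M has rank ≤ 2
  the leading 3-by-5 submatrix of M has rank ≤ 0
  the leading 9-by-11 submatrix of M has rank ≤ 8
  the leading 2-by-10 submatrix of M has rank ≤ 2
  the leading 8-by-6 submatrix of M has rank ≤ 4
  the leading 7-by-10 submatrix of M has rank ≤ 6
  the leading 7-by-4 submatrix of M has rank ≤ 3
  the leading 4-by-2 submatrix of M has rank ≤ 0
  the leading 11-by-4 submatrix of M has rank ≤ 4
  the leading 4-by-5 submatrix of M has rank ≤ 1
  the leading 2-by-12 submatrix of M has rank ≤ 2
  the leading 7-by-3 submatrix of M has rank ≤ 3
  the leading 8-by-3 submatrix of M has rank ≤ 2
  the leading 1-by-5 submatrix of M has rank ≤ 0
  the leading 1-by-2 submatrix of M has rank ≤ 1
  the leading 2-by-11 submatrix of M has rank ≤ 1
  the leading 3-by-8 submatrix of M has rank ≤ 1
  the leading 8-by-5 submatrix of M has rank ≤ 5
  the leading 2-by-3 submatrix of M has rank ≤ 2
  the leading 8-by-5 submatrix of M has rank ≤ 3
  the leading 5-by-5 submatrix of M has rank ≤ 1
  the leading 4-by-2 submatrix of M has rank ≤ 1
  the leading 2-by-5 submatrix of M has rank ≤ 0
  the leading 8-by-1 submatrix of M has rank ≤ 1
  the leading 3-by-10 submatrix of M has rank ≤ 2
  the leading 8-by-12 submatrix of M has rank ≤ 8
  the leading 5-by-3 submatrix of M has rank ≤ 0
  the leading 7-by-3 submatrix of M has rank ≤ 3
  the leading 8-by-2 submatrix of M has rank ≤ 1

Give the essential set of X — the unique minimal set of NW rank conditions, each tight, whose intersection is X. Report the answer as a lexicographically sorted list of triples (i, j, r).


Rank table r_w(12×12) implied by the 34 constraints:

  i=1: 0, 0, 0, 0, 0, 1, 1, 1, 1, 1, 1, 1
  i=2: 0, 0, 0, 0, 0, 1, 1, 1, 1, 1, 1, 2
  i=3: 0, 0, 0, 0, 0, 1, 1, 1, 2, 2, 2, 3
  i=4: 0, 0, 0, 1, 1, 2, 2, 2, 3, 3, 3, 4
  i=5: 0, 0, 0, 1, 1, 2, 2, 3, 4, 4, 4, 5
  i=6: 1, 1, 1, 2, 2, 3, 3, 4, 5, 5, 5, 6
  i=7: 1, 1, 2, 3, 3, 4, 4, 5, 6, 6, 6, 7
  i=8: 1, 1, 2, 3, 3, 4, 4, 5, 6, 7, 7, 8
  i=9: 1, 2, 3, 4, 4, 5, 5, 6, 7, 8, 8, 9
  i=10: 1, 2, 3, 4, 5, 6, 6, 7, 8, 9, 9, 10
  i=11: 1, 2, 3, 4, 5, 6, 7, 8, 9, 10, 10, 11
  i=12: 1, 2, 3, 4, 5, 6, 7, 8, 9, 10, 11, 12

hence w(1..12) = (6, 12, 9, 4, 8, 1, 3, 10, 2, 5, 7, 11).

Rothe diagram D(w) (34 cells), 9 SE-corners (essential conditions):

[(2, 11, 1), (3, 5, 0), (3, 8, 1), (5, 3, 0), (5, 5, 1), (5, 7, 2), (8, 2, 1), (8, 5, 3), (8, 7, 4)]


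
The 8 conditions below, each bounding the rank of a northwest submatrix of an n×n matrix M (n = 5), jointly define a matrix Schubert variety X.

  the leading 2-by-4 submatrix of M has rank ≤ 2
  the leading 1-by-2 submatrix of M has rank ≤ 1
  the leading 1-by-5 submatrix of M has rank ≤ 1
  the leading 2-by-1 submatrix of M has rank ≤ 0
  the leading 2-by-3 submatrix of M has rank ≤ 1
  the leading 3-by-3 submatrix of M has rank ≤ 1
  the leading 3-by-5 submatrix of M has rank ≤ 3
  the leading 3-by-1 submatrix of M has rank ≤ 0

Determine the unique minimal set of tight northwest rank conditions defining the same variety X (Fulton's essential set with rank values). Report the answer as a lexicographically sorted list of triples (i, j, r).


Propagating the 8 rank bounds to every northwest block:

  i=1: 0  1  1  1  1
  i=2: 0  1  1  2  2
  i=3: 0  1  1  2  3
  i=4: 1  2  2  3  4
  i=5: 1  2  3  4  5

giving w = (2, 4, 5, 1, 3) via Δ²R.

|D(w)|=5, |Ess(w)|=2:

[(3, 1, 0), (3, 3, 1)]


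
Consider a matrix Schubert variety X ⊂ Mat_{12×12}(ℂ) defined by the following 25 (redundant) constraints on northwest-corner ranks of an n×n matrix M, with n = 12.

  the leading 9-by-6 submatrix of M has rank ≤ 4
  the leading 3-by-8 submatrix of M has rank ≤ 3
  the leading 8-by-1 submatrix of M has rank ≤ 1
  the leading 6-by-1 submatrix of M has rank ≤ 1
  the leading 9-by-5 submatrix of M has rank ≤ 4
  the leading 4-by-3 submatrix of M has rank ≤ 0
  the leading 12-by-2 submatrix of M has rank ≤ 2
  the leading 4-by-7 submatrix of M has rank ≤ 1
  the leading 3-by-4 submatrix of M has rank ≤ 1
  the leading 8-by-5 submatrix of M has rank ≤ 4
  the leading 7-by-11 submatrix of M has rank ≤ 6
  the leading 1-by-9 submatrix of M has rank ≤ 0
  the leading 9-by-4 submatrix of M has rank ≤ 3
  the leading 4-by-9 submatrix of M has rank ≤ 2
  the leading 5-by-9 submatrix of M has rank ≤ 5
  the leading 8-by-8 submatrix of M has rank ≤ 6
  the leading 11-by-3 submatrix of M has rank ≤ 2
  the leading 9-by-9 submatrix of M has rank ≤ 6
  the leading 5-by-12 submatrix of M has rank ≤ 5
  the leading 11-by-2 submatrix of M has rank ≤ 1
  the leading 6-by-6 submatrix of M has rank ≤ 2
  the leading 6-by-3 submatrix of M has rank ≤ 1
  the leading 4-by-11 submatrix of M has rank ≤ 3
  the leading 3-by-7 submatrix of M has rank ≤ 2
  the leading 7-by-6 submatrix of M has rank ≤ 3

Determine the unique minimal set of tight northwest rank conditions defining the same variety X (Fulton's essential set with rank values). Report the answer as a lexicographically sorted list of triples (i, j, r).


The tightest implied rank at each (i,j), from the 25 conditions:

  0  0  0  0  0  0  0  0  0  1  1  1
  0  0  0  1  1  1  1  1  1  2  2  2
  0  0  0  1  1  1  1  2  2  3  3  3
  0  0  0  1  1  1  1  2  2  3  3  4
  1  1  1  2  2  2  2  3  3  4  4  5
  1  1  1  2  2  2  3  4  4  5  5  6
  1  1  2  3  3  3  4  5  5  6  6  7
  1  1  2  3  4  4  5  6  6  7  7  8
  1  1  2  3  4  4  5  6  6  7  8  9
  1  1  2  3  4  5  6  7  7  8  9  10
  1  1  2  3  4  5  6  7  8  9  10  11
  1  2  3  4  5  6  7  8  9  10  11  12

the unique w with this rank table is (10, 4, 8, 12, 1, 7, 3, 5, 11, 6, 9, 2).

Fulton essential set (10 of the 37 Rothe cells):

[(1, 9, 0), (4, 3, 0), (4, 7, 1), (4, 9, 2), (4, 11, 3), (6, 3, 1), (6, 6, 2), (9, 6, 4), (9, 9, 6), (11, 2, 1)]


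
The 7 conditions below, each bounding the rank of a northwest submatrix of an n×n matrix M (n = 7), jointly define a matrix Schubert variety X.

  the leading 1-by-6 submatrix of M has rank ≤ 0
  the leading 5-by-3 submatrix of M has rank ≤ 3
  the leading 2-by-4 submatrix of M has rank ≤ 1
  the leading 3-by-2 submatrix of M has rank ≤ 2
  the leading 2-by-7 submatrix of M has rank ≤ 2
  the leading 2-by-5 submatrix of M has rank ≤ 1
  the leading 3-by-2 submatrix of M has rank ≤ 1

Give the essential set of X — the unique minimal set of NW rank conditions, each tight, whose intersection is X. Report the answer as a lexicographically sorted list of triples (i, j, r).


Propagating the 7 rank bounds to every northwest block:

  row 1: 0 0 0 0 0 0 1
  row 2: 1 1 1 1 1 1 2
  row 3: 1 1 2 2 2 2 3
  row 4: 1 2 3 3 3 3 4
  row 5: 1 2 3 4 4 4 5
  row 6: 1 2 3 4 5 5 6
  row 7: 1 2 3 4 5 6 7

giving w = (7, 1, 3, 2, 4, 5, 6) via Δ²R.

|D(w)|=7, |Ess(w)|=2:

[(1, 6, 0), (3, 2, 1)]


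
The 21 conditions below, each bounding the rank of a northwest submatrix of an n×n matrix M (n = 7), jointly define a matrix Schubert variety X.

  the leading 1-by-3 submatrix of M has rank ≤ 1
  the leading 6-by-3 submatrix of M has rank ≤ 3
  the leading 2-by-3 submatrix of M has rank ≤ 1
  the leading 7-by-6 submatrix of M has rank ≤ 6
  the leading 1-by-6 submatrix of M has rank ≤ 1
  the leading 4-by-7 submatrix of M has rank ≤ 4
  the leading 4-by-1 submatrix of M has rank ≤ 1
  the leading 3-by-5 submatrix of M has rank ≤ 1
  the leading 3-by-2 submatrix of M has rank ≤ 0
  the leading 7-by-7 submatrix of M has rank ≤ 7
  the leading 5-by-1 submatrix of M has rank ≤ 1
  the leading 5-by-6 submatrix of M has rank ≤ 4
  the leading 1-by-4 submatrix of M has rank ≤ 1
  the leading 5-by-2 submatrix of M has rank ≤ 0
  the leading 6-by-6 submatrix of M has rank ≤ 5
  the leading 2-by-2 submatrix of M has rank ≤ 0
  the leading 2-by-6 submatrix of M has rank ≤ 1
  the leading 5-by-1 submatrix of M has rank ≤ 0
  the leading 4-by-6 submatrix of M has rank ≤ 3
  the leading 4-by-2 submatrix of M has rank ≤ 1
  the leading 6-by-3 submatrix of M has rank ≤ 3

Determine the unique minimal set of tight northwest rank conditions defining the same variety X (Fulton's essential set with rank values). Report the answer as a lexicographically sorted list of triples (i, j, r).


Propagating the 21 rank bounds to every northwest block:

  row 1: 0, 0, 1, 1, 1, 1, 1
  row 2: 0, 0, 1, 1, 1, 1, 2
  row 3: 0, 0, 1, 1, 1, 2, 3
  row 4: 0, 0, 1, 2, 2, 3, 4
  row 5: 0, 0, 1, 2, 3, 4, 5
  row 6: 1, 1, 2, 3, 4, 5, 6
  row 7: 1, 2, 3, 4, 5, 6, 7

so w = (3, 7, 6, 4, 5, 1, 2).

ℓ(w)=15; the 3 essential cells (i,j,r):

[(2, 6, 1), (3, 5, 1), (5, 2, 0)]


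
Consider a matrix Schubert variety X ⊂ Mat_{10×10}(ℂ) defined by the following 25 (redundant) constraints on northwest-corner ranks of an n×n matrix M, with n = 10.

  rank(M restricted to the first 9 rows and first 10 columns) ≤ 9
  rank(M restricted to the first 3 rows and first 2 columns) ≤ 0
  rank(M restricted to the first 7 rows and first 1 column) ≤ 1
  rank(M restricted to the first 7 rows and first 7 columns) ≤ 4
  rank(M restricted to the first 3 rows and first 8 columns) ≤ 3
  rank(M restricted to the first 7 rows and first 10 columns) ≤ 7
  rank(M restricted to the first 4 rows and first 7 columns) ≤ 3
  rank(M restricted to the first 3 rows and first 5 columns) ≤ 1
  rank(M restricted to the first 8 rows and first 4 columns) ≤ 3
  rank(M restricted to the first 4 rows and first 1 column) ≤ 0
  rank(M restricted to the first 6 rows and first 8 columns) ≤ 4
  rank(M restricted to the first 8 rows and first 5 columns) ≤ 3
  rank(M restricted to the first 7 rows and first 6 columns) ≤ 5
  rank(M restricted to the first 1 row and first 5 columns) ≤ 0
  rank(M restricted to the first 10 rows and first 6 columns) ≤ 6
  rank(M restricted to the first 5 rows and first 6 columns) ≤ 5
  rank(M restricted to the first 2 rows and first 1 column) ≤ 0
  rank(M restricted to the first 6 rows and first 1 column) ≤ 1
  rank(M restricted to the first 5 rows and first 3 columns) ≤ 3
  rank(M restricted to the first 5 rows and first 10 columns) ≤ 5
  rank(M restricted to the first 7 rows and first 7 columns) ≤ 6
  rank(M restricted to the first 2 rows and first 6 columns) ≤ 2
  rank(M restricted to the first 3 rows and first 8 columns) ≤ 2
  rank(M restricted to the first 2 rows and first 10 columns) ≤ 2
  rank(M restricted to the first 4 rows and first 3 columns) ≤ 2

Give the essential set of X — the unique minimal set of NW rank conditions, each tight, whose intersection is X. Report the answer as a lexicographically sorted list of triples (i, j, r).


Recovering R(i,j) via the rank-extension bound from the 25 conditions:

  i=1: 0 | 0 | 0 | 0 | 0 | 1 | 1 | 1 | 1 | 1
  i=2: 0 | 0 | 1 | 1 | 1 | 2 | 2 | 2 | 2 | 2
  i=3: 0 | 0 | 1 | 1 | 1 | 2 | 2 | 2 | 3 | 3
  i=4: 0 | 1 | 2 | 2 | 2 | 3 | 3 | 3 | 4 | 4
  i=5: 1 | 2 | 3 | 3 | 3 | 4 | 4 | 4 | 5 | 5
  i=6: 1 | 2 | 3 | 3 | 3 | 4 | 4 | 4 | 5 | 6
  i=7: 1 | 2 | 3 | 3 | 3 | 4 | 4 | 5 | 6 | 7
  i=8: 1 | 2 | 3 | 3 | 3 | 4 | 5 | 6 | 7 | 8
  i=9: 1 | 2 | 3 | 4 | 4 | 5 | 6 | 7 | 8 | 9
  i=10: 1 | 2 | 3 | 4 | 5 | 6 | 7 | 8 | 9 | 10

reading off 1-entries of Δ²R: w = (6, 3, 9, 2, 1, 10, 8, 7, 4, 5).

D(w) has 23 cells with 8 SE-corners; essential set:

[(1, 5, 0), (3, 2, 0), (3, 5, 1), (3, 8, 2), (4, 1, 0), (6, 8, 4), (7, 7, 4), (8, 5, 3)]


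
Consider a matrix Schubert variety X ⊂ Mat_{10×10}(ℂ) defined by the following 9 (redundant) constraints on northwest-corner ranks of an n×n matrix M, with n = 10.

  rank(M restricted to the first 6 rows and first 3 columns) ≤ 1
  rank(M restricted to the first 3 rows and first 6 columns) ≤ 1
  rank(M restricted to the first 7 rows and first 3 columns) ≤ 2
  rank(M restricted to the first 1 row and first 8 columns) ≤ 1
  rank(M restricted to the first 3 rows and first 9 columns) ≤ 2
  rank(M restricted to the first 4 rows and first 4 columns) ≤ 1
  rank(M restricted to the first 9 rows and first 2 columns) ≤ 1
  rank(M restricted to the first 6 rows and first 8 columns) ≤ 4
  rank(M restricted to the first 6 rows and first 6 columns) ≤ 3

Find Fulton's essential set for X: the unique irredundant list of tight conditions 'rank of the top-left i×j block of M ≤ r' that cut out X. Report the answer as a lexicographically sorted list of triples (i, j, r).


Recovering R(i,j) via the rank-extension bound from the 9 conditions:

  i=1: 1 | 1 | 1 | 1 | 1 | 1 | 1 | 1 | 1 | 1
  i=2: 1 | 1 | 1 | 1 | 1 | 1 | 2 | 2 | 2 | 2
  i=3: 1 | 1 | 1 | 1 | 1 | 1 | 2 | 2 | 2 | 3
  i=4: 1 | 1 | 1 | 1 | 2 | 2 | 3 | 3 | 3 | 4
  i=5: 1 | 1 | 1 | 2 | 3 | 3 | 4 | 4 | 4 | 5
  i=6: 1 | 1 | 1 | 2 | 3 | 3 | 4 | 4 | 5 | 6
  i=7: 1 | 1 | 2 | 3 | 4 | 4 | 5 | 5 | 6 | 7
  i=8: 1 | 1 | 2 | 3 | 4 | 5 | 6 | 6 | 7 | 8
  i=9: 1 | 1 | 2 | 3 | 4 | 5 | 6 | 7 | 8 | 9
  i=10: 1 | 2 | 3 | 4 | 5 | 6 | 7 | 8 | 9 | 10

reading off 1-entries of Δ²R: w = (1, 7, 10, 5, 4, 9, 3, 6, 8, 2).

ℓ(w)=24; the 7 essential cells (i,j,r):

[(3, 6, 1), (3, 9, 2), (4, 4, 1), (6, 3, 1), (6, 6, 3), (6, 8, 4), (9, 2, 1)]


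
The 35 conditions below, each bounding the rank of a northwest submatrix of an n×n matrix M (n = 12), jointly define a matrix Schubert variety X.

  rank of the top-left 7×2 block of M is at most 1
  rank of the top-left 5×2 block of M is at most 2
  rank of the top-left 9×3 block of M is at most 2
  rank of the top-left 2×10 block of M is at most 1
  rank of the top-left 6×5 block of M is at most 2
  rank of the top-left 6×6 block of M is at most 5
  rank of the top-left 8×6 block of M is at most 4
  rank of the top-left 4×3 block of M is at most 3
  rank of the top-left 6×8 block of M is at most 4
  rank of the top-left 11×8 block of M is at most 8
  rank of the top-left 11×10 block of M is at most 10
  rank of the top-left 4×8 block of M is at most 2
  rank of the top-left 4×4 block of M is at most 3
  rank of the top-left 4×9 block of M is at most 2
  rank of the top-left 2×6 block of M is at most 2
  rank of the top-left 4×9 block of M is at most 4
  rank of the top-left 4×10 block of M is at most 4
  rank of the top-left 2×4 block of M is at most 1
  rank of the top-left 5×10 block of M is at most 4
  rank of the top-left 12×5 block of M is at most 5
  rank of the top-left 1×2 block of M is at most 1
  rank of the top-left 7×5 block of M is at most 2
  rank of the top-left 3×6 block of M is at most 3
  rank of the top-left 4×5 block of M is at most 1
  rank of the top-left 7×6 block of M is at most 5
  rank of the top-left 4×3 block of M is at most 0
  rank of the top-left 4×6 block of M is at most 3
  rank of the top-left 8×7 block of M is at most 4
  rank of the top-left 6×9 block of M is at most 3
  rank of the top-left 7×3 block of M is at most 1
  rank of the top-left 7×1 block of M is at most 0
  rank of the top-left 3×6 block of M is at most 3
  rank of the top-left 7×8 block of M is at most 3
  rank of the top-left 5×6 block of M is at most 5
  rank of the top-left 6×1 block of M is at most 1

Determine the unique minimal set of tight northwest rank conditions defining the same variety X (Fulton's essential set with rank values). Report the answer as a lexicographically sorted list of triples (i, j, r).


Reconstructing r_w from the 35 given conditions:

  row 1: 0  0  0  1  1  1  1  1  1  1  1  1
  row 2: 0  0  0  1  1  1  1  1  1  1  2  2
  row 3: 0  0  0  1  1  2  2  2  2  2  3  3
  row 4: 0  0  0  1  1  2  2  2  2  3  4  4
  row 5: 0  1  1  2  2  3  3  3  3  4  5  5
  row 6: 0  1  1  2  2  3  3  3  3  4  5  6
  row 7: 0  1  1  2  2  3  3  3  4  5  6  7
  row 8: 1  2  2  3  3  4  4  4  5  6  7  8
  row 9: 1  2  2  3  4  5  5  5  6  7  8  9
  row 10: 1  2  3  4  5  6  6  6  7  8  9  10
  row 11: 1  2  3  4  5  6  7  7  8  9  10  11
  row 12: 1  2  3  4  5  6  7  8  9  10  11  12

so w = (4, 11, 6, 10, 2, 12, 9, 1, 5, 3, 7, 8).

Rothe diagram D(w) (36 cells), 10 SE-corners (essential conditions):

[(2, 10, 1), (4, 3, 0), (4, 5, 1), (4, 9, 2), (6, 9, 3), (7, 1, 0), (7, 3, 1), (7, 5, 2), (7, 8, 3), (9, 3, 2)]


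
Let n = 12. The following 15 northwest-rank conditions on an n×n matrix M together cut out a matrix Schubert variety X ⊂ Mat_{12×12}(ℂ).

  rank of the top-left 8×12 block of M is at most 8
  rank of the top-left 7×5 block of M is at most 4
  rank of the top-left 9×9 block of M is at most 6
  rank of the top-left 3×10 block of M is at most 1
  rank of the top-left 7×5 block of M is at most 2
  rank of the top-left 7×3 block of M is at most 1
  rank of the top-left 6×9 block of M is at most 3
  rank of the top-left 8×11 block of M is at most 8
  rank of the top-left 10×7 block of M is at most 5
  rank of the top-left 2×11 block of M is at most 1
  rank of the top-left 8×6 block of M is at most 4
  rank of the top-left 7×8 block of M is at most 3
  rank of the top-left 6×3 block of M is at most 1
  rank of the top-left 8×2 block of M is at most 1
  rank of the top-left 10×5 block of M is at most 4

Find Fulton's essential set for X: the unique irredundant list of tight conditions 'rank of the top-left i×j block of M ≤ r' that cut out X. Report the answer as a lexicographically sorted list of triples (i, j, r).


Computing R[i][j] = min implied NW-rank bound (n=12, 15 conditions):

  1 1 1 1 1 1 1 1 1 1 1 1
  1 1 1 1 1 1 1 1 1 1 1 2
  1 1 1 1 1 1 1 1 1 1 2 3
  1 1 1 2 2 2 2 2 2 2 3 4
  1 1 1 2 2 3 3 3 3 3 4 5
  1 1 1 2 2 3 3 3 3 4 5 6
  1 1 1 2 2 3 3 3 4 5 6 7
  1 1 2 3 3 4 4 4 5 6 7 8
  1 2 3 4 4 5 5 5 6 7 8 9
  1 2 3 4 4 5 5 6 7 8 9 10
  1 2 3 4 5 6 6 7 8 9 10 11
  1 2 3 4 5 6 7 8 9 10 11 12

second differences of R give the permutation w = (1, 12, 11, 4, 6, 10, 9, 3, 2, 8, 5, 7).

Fulton essential set (9 of the 38 Rothe cells):

[(2, 11, 1), (3, 10, 1), (6, 9, 3), (7, 3, 1), (7, 5, 2), (7, 8, 3), (8, 2, 1), (10, 5, 4), (10, 7, 5)]


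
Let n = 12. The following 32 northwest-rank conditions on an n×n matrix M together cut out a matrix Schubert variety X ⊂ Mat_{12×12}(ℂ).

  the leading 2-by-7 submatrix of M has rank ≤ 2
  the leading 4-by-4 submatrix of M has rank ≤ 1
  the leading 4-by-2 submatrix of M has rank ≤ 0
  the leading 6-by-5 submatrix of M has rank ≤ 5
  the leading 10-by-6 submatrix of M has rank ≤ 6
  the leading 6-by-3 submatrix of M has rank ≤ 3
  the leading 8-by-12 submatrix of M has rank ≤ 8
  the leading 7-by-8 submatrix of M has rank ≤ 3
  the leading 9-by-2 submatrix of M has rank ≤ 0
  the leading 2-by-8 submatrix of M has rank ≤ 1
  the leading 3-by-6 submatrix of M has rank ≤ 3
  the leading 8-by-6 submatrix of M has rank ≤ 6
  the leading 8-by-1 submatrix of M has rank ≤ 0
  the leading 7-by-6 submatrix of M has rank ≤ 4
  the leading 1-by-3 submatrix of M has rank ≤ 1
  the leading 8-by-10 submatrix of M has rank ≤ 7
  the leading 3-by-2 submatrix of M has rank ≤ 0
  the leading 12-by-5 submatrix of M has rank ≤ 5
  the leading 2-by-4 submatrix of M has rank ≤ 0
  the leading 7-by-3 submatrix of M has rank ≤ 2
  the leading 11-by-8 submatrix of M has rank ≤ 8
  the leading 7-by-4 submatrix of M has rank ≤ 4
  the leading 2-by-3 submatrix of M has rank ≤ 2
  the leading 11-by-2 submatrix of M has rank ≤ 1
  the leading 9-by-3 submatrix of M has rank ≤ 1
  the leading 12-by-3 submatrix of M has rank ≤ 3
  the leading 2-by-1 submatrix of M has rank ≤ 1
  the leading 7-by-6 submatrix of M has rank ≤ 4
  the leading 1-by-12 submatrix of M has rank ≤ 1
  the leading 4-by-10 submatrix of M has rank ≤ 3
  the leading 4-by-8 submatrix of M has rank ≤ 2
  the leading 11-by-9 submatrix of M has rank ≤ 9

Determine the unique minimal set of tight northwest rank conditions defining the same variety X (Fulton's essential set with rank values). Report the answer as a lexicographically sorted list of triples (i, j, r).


Rank table r_w(12×12) implied by the 32 constraints:

  i=1: 0, 0, 0, 0, 1, 1, 1, 1, 1, 1, 1, 1
  i=2: 0, 0, 0, 0, 1, 1, 1, 1, 2, 2, 2, 2
  i=3: 0, 0, 1, 1, 2, 2, 2, 2, 3, 3, 3, 3
  i=4: 0, 0, 1, 1, 2, 2, 2, 2, 3, 3, 4, 4
  i=5: 0, 0, 1, 2, 3, 3, 3, 3, 4, 4, 5, 5
  i=6: 0, 0, 1, 2, 3, 3, 3, 3, 4, 5, 6, 6
  i=7: 0, 0, 1, 2, 3, 3, 3, 3, 4, 5, 6, 7
  i=8: 0, 0, 1, 2, 3, 4, 4, 4, 5, 6, 7, 8
  i=9: 0, 0, 1, 2, 3, 4, 5, 5, 6, 7, 8, 9
  i=10: 1, 1, 2, 3, 4, 5, 6, 6, 7, 8, 9, 10
  i=11: 1, 1, 2, 3, 4, 5, 6, 7, 8, 9, 10, 11
  i=12: 1, 2, 3, 4, 5, 6, 7, 8, 9, 10, 11, 12

reading off 1-entries of Δ²R: w = (5, 9, 3, 11, 4, 10, 12, 6, 7, 1, 8, 2).

D(w) has 37 cells with 8 SE-corners; essential set:

[(2, 4, 0), (2, 8, 1), (4, 4, 1), (4, 8, 2), (4, 10, 3), (7, 8, 3), (9, 2, 0), (11, 2, 1)]


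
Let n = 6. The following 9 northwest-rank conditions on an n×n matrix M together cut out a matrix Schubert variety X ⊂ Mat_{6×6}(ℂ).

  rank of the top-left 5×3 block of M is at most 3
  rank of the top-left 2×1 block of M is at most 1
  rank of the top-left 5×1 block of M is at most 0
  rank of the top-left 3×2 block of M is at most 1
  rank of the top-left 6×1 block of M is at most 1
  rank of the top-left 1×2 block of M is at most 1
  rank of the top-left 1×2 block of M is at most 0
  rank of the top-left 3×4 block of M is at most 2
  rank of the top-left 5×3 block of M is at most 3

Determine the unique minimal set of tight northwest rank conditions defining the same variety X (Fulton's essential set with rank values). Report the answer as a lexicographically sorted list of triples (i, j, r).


Rank table r_w(6×6) implied by the 9 constraints:

  i=1: 0 | 0 | 1 | 1 | 1 | 1
  i=2: 0 | 1 | 2 | 2 | 2 | 2
  i=3: 0 | 1 | 2 | 2 | 3 | 3
  i=4: 0 | 1 | 2 | 3 | 4 | 4
  i=5: 0 | 1 | 2 | 3 | 4 | 5
  i=6: 1 | 2 | 3 | 4 | 5 | 6

giving w = (3, 2, 5, 4, 6, 1) via Δ²R.

Fulton essential set (3 of the 7 Rothe cells):

[(1, 2, 0), (3, 4, 2), (5, 1, 0)]


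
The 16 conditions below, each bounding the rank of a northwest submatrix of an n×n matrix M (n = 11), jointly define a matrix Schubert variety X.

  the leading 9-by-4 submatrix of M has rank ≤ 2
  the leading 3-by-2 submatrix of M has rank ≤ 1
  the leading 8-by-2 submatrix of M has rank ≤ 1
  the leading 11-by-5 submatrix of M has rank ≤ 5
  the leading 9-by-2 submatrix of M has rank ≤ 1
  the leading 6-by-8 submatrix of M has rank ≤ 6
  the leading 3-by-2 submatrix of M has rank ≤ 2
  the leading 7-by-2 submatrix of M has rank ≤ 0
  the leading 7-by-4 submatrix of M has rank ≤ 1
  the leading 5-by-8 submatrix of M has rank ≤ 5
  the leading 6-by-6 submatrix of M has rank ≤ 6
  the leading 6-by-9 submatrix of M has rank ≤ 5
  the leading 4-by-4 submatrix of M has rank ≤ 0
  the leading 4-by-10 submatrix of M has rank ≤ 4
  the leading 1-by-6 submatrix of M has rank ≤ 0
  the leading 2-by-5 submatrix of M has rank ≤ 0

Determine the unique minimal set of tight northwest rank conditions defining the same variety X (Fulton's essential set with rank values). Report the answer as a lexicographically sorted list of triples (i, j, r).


Computing R[i][j] = min implied NW-rank bound (n=11, 16 conditions):

  i=1: 0, 0, 0, 0, 0, 0, 1, 1, 1, 1, 1
  i=2: 0, 0, 0, 0, 0, 1, 2, 2, 2, 2, 2
  i=3: 0, 0, 0, 0, 1, 2, 3, 3, 3, 3, 3
  i=4: 0, 0, 0, 0, 1, 2, 3, 4, 4, 4, 4
  i=5: 0, 0, 1, 1, 2, 3, 4, 5, 5, 5, 5
  i=6: 0, 0, 1, 1, 2, 3, 4, 5, 5, 6, 6
  i=7: 0, 0, 1, 1, 2, 3, 4, 5, 6, 7, 7
  i=8: 1, 1, 2, 2, 3, 4, 5, 6, 7, 8, 8
  i=9: 1, 1, 2, 2, 3, 4, 5, 6, 7, 8, 9
  i=10: 1, 2, 3, 3, 4, 5, 6, 7, 8, 9, 10
  i=11: 1, 2, 3, 4, 5, 6, 7, 8, 9, 10, 11

the unique w with this rank table is (7, 6, 5, 8, 3, 10, 9, 1, 11, 2, 4).

|D(w)|=30, |Ess(w)|=8:

[(1, 6, 0), (2, 5, 0), (4, 4, 0), (6, 9, 5), (7, 2, 0), (7, 4, 1), (9, 2, 1), (9, 4, 2)]


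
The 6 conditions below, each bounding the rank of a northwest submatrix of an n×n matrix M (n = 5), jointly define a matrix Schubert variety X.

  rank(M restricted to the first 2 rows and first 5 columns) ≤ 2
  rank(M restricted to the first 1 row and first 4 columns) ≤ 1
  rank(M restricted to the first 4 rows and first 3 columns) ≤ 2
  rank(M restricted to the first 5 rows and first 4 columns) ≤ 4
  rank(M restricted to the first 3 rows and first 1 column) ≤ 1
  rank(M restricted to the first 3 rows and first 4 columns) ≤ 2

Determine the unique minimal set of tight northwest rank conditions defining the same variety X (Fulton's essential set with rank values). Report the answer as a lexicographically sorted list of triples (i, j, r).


Rank table r_w(5×5) implied by the 6 constraints:

  row 1: 1 | 1 | 1 | 1 | 1
  row 2: 1 | 2 | 2 | 2 | 2
  row 3: 1 | 2 | 2 | 2 | 3
  row 4: 1 | 2 | 2 | 3 | 4
  row 5: 1 | 2 | 3 | 4 | 5

reading off 1-entries of Δ²R: w = (1, 2, 5, 4, 3).

Rothe diagram D(w) (3 cells), 2 SE-corners (essential conditions):

[(3, 4, 2), (4, 3, 2)]
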